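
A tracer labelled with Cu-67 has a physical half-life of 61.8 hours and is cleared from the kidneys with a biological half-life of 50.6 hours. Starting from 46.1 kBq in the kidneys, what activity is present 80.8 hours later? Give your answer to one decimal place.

6.2 kBq

1/t_eff = 1/t_phys + 1/t_biol = 1/61.8 + 1/50.6 = 0.035944 per hour.
t_eff = 61.8 × 50.6 / (61.8 + 50.6) ≈ 27.821 hours.
Remaining = 46.1 × (1/2)^(80.8/27.821) = 46.1 × (1/2)^2.9043 ≈ 6.1578 kBq.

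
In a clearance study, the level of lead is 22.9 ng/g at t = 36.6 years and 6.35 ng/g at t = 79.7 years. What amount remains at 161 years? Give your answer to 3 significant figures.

Over Δt = 79.7 − 36.6 = 43.1 years, the level fell by a factor of 22.9/6.35 ≈ 3.6063.
n = log₂(3.6063) ≈ 1.8505 half-lives, so t½ = 43.1/1.8505 ≈ 23.291 years.
From t = 79.7 to t = 161: 6.35 × (1/2)^((161−79.7)/23.291) ≈ 0.56491 ng/g.

0.565 ng/g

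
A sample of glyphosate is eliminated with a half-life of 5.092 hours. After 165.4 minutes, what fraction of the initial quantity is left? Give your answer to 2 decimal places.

165.4 minutes = 2.75667 hours.
n = 2.75667/5.092 ≈ 0.54137 half-lives.
Fraction remaining = (1/2)^0.54137 ≈ 0.68712.

0.69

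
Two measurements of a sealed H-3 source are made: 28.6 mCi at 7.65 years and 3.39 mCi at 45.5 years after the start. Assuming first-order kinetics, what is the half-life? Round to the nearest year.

12 years

Over Δt = 45.5 − 7.65 = 37.85 years, the level fell by a factor of 28.6/3.39 ≈ 8.4366.
n = log₂(8.4366) ≈ 3.0767 half-lives, so t½ = 37.85/3.0767 ≈ 12.302 years.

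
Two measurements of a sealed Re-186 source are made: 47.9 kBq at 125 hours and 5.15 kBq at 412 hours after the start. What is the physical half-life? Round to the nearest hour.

89 hours

Over Δt = 412 − 125 = 287 hours, the level fell by a factor of 47.9/5.15 ≈ 9.301.
n = log₂(9.301) ≈ 3.2174 half-lives, so t½ = 287/3.2174 ≈ 89.203 hours.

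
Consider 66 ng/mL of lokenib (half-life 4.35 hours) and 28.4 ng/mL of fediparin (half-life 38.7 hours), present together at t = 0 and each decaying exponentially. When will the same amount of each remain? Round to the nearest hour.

Set 66·(1/2)^(t/4.35) = 28.4·(1/2)^(t/38.7).
Taking log₂: log₂(66/28.4) = t·(1/4.35 − 1/38.7).
log₂(2.3239) = 1.2166; 1/4.35 − 1/38.7 = 0.20405.
t = 1.2166 / 0.20405 ≈ 5.9623 hours.

6 hours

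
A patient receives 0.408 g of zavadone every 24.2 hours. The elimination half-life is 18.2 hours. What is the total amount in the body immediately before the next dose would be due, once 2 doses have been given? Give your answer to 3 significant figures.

0.227 g

The 2 doses were given 48.4, 24.2 hours ago.
Total = 0.408·(1/2)^(48.4/18.2) + 0.408·(1/2)^(24.2/18.2)
      = 0.064583 + 0.16233 ≈ 0.22691 g.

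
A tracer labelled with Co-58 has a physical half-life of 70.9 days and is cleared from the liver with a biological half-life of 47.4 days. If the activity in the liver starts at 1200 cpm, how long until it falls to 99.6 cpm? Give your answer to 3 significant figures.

102 days

1/t_eff = 1/t_phys + 1/t_biol = 1/70.9 + 1/47.4 = 0.035201 per day.
t_eff = 70.9 × 47.4 / (70.9 + 47.4) ≈ 28.408 days.
n = log₂(1200/99.6) ≈ 3.5907; t = 3.5907 × 28.408 ≈ 102.01 days.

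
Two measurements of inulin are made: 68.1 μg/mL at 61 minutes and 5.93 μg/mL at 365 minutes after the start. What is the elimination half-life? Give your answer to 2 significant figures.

Over Δt = 365 − 61 = 304 minutes, the level fell by a factor of 68.1/5.93 ≈ 11.484.
n = log₂(11.484) ≈ 3.5216 half-lives, so t½ = 304/3.5216 ≈ 86.326 minutes.

86 minutes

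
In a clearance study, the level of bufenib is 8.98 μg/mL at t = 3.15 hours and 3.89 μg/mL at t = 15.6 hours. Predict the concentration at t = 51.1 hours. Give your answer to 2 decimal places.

Over Δt = 15.6 − 3.15 = 12.45 hours, the level fell by a factor of 8.98/3.89 ≈ 2.3085.
n = log₂(2.3085) ≈ 1.2069 half-lives, so t½ = 12.45/1.2069 ≈ 10.315 hours.
From t = 15.6 to t = 51.1: 3.89 × (1/2)^((51.1−15.6)/10.315) ≈ 0.35806 μg/mL.

0.36 μg/mL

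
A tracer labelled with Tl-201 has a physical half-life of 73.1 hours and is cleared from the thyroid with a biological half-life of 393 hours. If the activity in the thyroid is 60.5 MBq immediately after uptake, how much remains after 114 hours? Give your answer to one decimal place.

1/t_eff = 1/t_phys + 1/t_biol = 1/73.1 + 1/393 = 0.016224 per hour.
t_eff = 73.1 × 393 / (73.1 + 393) ≈ 61.635 hours.
Remaining = 60.5 × (1/2)^(114/61.635) = 60.5 × (1/2)^1.8496 ≈ 16.787 MBq.

16.8 MBq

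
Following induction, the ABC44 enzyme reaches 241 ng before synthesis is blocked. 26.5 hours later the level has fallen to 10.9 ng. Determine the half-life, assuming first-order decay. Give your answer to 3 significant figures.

5.93 hours

A/A₀ = 10.9/241 ≈ 0.045228.
n = log₂(22.11) ≈ 4.4666 half-lives elapsed in 26.5 hours.
t½ = 26.5/4.4666 ≈ 5.9329 hours.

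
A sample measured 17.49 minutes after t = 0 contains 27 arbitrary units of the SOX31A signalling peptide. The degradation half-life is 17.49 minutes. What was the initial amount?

Number of half-lives elapsed: n = 17.49/17.49 ≈ 1.
A₀ = A × 2^n = 27 × 2^1 = 27 × 2 ≈ 54 arbitrary units.

54 arbitrary units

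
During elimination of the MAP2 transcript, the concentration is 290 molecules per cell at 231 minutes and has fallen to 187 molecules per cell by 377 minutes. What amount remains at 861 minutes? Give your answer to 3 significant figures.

43.7 molecules per cell

Over Δt = 377 − 231 = 146 minutes, the level fell by a factor of 290/187 ≈ 1.5508.
n = log₂(1.5508) ≈ 0.63301 half-lives, so t½ = 146/0.63301 ≈ 230.64 minutes.
From t = 377 to t = 861: 187 × (1/2)^((861−377)/230.64) ≈ 43.665 molecules per cell.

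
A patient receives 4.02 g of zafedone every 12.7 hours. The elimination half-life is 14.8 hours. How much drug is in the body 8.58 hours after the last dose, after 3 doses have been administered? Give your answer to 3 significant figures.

The 3 doses were given 33.98, 21.28, 8.58 hours ago.
Total = 4.02·(1/2)^(33.98/14.8) + 4.02·(1/2)^(21.28/14.8) + 4.02·(1/2)^(8.58/14.8)
      = 0.81861 + 1.4839 + 2.6897 ≈ 4.9922 g.

4.99 g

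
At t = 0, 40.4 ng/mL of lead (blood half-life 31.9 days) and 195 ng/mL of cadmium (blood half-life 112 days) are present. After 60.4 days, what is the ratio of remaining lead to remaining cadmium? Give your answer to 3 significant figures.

lead: 40.4 × (1/2)^(60.4/31.9) = 40.4 × (1/2)^1.8934 ≈ 10.874 ng/mL.
cadmium: 195 × (1/2)^(60.4/112) = 195 × (1/2)^0.53929 ≈ 134.18 ng/mL.
Ratio ≈ 10.874 / 134.18 ≈ 0.081042.

0.0810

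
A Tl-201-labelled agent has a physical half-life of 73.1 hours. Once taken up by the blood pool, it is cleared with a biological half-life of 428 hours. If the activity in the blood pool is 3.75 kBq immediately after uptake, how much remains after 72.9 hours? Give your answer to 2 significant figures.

1/t_eff = 1/t_phys + 1/t_biol = 1/73.1 + 1/428 = 0.016016 per hour.
t_eff = 73.1 × 428 / (73.1 + 428) ≈ 62.436 hours.
Remaining = 3.75 × (1/2)^(72.9/62.436) = 3.75 × (1/2)^1.1676 ≈ 1.6694 kBq.

1.7 kBq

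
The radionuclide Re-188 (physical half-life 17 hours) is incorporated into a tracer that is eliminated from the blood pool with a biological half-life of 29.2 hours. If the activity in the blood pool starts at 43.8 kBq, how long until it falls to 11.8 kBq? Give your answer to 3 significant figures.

20.3 hours

1/t_eff = 1/t_phys + 1/t_biol = 1/17 + 1/29.2 = 0.09307 per hour.
t_eff = 17 × 29.2 / (17 + 29.2) ≈ 10.745 hours.
n = log₂(43.8/11.8) ≈ 1.8921; t = 1.8921 × 10.745 ≈ 20.33 hours.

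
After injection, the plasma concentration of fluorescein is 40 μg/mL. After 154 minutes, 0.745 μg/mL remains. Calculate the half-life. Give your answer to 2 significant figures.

A/A₀ = 0.745/40 ≈ 0.018625.
n = log₂(53.691) ≈ 5.7466 half-lives elapsed in 154 minutes.
t½ = 154/5.7466 ≈ 26.798 minutes.

27 minutes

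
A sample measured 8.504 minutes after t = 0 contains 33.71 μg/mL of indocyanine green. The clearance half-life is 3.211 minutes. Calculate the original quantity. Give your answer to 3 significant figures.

211 μg/mL

Number of half-lives elapsed: n = 8.504/3.211 ≈ 2.6484.
A₀ = A × 2^n = 33.71 × 2^2.6484 = 33.71 × 6.2697 ≈ 211.35 μg/mL.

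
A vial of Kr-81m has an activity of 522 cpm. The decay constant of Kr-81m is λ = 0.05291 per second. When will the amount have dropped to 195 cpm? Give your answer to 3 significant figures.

18.6 seconds

t½ = ln 2 / λ = 0.69315 / 0.05291 ≈ 13.1 seconds.
Fraction remaining = 195/522 ≈ 0.37356.
n = log₂(522/195) = ln(2.6769)/ln 2 ≈ 1.4206 half-lives.
t = n × t½ = 1.4206 × 13.1 ≈ 18.61 seconds.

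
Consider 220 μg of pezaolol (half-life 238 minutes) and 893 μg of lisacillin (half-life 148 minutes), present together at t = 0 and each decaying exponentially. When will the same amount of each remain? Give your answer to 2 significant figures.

Set 220·(1/2)^(t/238) = 893·(1/2)^(t/148).
Taking log₂: log₂(220/893) = t·(1/238 − 1/148).
log₂(0.24636) = -2.0212; 1/238 − 1/148 = -0.0025551.
t = -2.0212 / -0.0025551 ≈ 791.04 minutes.

790 minutes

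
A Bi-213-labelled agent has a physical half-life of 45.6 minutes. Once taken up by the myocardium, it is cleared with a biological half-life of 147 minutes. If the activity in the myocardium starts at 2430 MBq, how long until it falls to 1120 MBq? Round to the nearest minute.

1/t_eff = 1/t_phys + 1/t_biol = 1/45.6 + 1/147 = 0.028733 per minute.
t_eff = 45.6 × 147 / (45.6 + 147) ≈ 34.804 minutes.
n = log₂(2430/1120) ≈ 1.1175; t = 1.1175 × 34.804 ≈ 38.892 minutes.

39 minutes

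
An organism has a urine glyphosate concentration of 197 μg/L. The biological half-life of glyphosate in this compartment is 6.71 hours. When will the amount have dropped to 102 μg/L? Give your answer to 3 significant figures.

Fraction remaining = 102/197 ≈ 0.51777.
n = log₂(197/102) = ln(1.9314)/ln 2 ≈ 0.94963 half-lives.
t = n × t½ = 0.94963 × 6.71 ≈ 6.372 hours.

6.37 hours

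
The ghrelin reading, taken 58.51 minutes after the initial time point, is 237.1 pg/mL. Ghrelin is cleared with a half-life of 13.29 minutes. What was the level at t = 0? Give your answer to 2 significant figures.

Number of half-lives elapsed: n = 58.51/13.29 ≈ 4.4026.
A₀ = A × 2^n = 237.1 × 2^4.4026 = 237.1 × 21.15 ≈ 5014.6 pg/mL.

5000 pg/mL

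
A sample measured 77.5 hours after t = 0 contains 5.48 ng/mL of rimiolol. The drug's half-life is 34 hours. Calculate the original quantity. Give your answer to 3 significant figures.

Number of half-lives elapsed: n = 77.5/34 ≈ 2.2794.
A₀ = A × 2^n = 5.48 × 2^2.2794 = 5.48 × 4.8548 ≈ 26.604 ng/mL.

26.6 ng/mL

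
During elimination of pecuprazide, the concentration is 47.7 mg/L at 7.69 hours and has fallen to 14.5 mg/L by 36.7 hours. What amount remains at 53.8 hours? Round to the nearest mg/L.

7 mg/L

Over Δt = 36.7 − 7.69 = 29.01 hours, the level fell by a factor of 47.7/14.5 ≈ 3.2897.
n = log₂(3.2897) ≈ 1.7179 half-lives, so t½ = 29.01/1.7179 ≈ 16.887 hours.
From t = 36.7 to t = 53.8: 14.5 × (1/2)^((53.8−36.7)/16.887) ≈ 7.1868 mg/L.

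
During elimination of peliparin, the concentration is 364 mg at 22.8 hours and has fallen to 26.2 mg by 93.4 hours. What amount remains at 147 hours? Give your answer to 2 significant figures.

3.6 mg

Over Δt = 93.4 − 22.8 = 70.6 hours, the level fell by a factor of 364/26.2 ≈ 13.893.
n = log₂(13.893) ≈ 3.7963 half-lives, so t½ = 70.6/3.7963 ≈ 18.597 hours.
From t = 93.4 to t = 147: 26.2 × (1/2)^((147−93.4)/18.597) ≈ 3.5537 mg.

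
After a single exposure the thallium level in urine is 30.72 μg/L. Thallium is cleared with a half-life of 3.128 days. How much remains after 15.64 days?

0.96 μg/L

Elapsed time is 5 half-lives (15.64/3.128).
Each half-life halves the amount: 30.72 × (1/2)^5 = 30.72/32 = 0.96 μg/L.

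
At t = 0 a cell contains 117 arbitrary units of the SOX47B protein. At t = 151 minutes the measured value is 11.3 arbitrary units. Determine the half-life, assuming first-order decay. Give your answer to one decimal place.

44.8 minutes

A/A₀ = 11.3/117 ≈ 0.096581.
n = log₂(10.354) ≈ 3.3721 half-lives elapsed in 151 minutes.
t½ = 151/3.3721 ≈ 44.779 minutes.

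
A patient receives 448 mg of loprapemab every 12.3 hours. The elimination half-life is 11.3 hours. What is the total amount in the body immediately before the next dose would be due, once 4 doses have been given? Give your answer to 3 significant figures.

378 mg

The 4 doses were given 49.2, 36.9, 24.6, 12.3 hours ago.
Total = 448·(1/2)^(49.2/11.3) + 448·(1/2)^(36.9/11.3) + 448·(1/2)^(24.6/11.3) + 448·(1/2)^(12.3/11.3)
      = 21.908 + 46.587 + 99.069 + 210.67 ≈ 378.24 mg.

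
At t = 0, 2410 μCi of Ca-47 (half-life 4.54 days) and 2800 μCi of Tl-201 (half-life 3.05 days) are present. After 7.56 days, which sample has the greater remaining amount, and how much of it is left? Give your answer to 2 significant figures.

Ca-47: 2410 × (1/2)^1.6652 ≈ 759.88 μCi.
Tl-201: 2800 × (1/2)^2.4787 ≈ 502.34 μCi.
Ca-47 has more remaining, at ≈ 759.88 μCi.

Ca-47, 760 μCi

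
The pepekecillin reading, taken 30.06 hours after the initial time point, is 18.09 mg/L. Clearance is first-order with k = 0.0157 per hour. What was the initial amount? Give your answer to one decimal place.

t½ = ln 2 / k = 0.69315 / 0.0157 ≈ 44.15 hours.
Number of half-lives elapsed: n = 30.06/44.15 ≈ 0.68087.
A₀ = A × 2^n = 18.09 × 2^0.68087 = 18.09 × 1.6031 ≈ 29 mg/L.

29.0 mg/L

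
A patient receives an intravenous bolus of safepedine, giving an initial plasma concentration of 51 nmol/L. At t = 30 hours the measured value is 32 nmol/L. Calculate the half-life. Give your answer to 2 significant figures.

45 hours

A/A₀ = 32/51 ≈ 0.62745.
n = log₂(1.5938) ≈ 0.67243 half-lives elapsed in 30 hours.
t½ = 30/0.67243 ≈ 44.615 hours.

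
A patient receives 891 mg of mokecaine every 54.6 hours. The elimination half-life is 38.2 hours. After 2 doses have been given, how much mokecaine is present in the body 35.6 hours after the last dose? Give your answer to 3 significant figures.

640 mg

The 2 doses were given 90.2, 35.6 hours ago.
Total = 891·(1/2)^(90.2/38.2) + 891·(1/2)^(35.6/38.2)
      = 173.41 + 467.02 ≈ 640.43 mg.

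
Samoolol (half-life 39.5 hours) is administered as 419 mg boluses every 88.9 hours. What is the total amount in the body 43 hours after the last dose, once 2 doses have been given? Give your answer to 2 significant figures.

The 2 doses were given 131.9, 43 hours ago.
Total = 419·(1/2)^(131.9/39.5) + 419·(1/2)^(43/39.5)
      = 41.4 + 197.02 ≈ 238.42 mg.

240 mg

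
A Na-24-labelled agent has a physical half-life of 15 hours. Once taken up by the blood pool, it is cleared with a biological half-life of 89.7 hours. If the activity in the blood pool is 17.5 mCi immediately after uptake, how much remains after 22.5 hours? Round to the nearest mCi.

1/t_eff = 1/t_phys + 1/t_biol = 1/15 + 1/89.7 = 0.077815 per hour.
t_eff = 15 × 89.7 / (15 + 89.7) ≈ 12.851 hours.
Remaining = 17.5 × (1/2)^(22.5/12.851) = 17.5 × (1/2)^1.7508 ≈ 5.1998 mCi.

5 mCi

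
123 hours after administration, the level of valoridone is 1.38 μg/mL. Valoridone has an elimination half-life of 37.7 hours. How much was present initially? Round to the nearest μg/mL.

13 μg/mL

Number of half-lives elapsed: n = 123/37.7 ≈ 3.2626.
A₀ = A × 2^n = 1.38 × 2^3.2626 = 1.38 × 9.5971 ≈ 13.244 μg/mL.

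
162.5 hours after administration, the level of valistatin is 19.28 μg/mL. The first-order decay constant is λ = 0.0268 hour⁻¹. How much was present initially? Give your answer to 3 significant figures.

t½ = ln 2 / λ = 0.69315 / 0.0268 ≈ 25.864 hours.
Number of half-lives elapsed: n = 162.5/25.864 ≈ 6.2829.
A₀ = A × 2^n = 19.28 × 2^6.2829 = 19.28 × 77.867 ≈ 1501.3 μg/mL.

1500 μg/mL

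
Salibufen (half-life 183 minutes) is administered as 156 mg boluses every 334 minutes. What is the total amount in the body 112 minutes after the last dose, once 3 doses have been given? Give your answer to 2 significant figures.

140 mg

The 3 doses were given 780, 446, 112 minutes ago.
Total = 156·(1/2)^(780/183) + 156·(1/2)^(446/183) + 156·(1/2)^(112/183)
      = 8.1292 + 28.805 + 102.07 ≈ 139 mg.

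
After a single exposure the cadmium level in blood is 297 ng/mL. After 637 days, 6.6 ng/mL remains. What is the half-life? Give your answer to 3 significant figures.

A/A₀ = 6.6/297 ≈ 0.022222.
n = log₂(45) ≈ 5.4919 half-lives elapsed in 637 days.
t½ = 637/5.4919 ≈ 115.99 days.

116 days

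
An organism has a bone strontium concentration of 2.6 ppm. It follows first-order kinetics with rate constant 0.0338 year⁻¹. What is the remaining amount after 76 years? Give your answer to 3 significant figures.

0.199 ppm

t½ = ln 2 / k = 0.69315 / 0.0338 ≈ 20.507 years.
Number of half-lives: n = 76/20.507 ≈ 3.706.
Remaining = 2.6 × (1/2)^3.706 = 2.6 × 0.076627 ≈ 0.19923 ppm.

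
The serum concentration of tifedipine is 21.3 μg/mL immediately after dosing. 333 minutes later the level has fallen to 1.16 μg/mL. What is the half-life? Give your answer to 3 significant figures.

A/A₀ = 1.16/21.3 ≈ 0.05446.
n = log₂(18.362) ≈ 4.1987 half-lives elapsed in 333 minutes.
t½ = 333/4.1987 ≈ 79.311 minutes.

79.3 minutes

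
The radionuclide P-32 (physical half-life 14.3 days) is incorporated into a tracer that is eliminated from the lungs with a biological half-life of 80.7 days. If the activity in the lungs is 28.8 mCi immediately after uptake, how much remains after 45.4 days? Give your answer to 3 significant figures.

1/t_eff = 1/t_phys + 1/t_biol = 1/14.3 + 1/80.7 = 0.082322 per day.
t_eff = 14.3 × 80.7 / (14.3 + 80.7) ≈ 12.147 days.
Remaining = 28.8 × (1/2)^(45.4/12.147) = 28.8 × (1/2)^3.7374 ≈ 2.1593 mCi.

2.16 mCi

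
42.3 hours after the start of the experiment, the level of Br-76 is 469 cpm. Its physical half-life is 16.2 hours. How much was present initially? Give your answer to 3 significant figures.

2870 cpm

Number of half-lives elapsed: n = 42.3/16.2 ≈ 2.6111.
A₀ = A × 2^n = 469 × 2^2.6111 = 469 × 6.1097 ≈ 2865.5 cpm.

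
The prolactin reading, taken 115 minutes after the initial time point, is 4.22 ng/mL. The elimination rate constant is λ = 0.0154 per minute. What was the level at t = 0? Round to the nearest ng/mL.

t½ = ln 2 / λ = 0.69315 / 0.0154 ≈ 45.01 minutes.
Number of half-lives elapsed: n = 115/45.01 ≈ 2.555.
A₀ = A × 2^n = 4.22 × 2^2.555 = 4.22 × 5.8767 ≈ 24.8 ng/mL.

25 ng/mL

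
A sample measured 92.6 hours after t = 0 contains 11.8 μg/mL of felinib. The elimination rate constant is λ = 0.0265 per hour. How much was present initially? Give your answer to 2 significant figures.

140 μg/mL

t½ = ln 2 / λ = 0.69315 / 0.0265 ≈ 26.156 hours.
Number of half-lives elapsed: n = 92.6/26.156 ≈ 3.5402.
A₀ = A × 2^n = 11.8 × 2^3.5402 = 11.8 × 11.634 ≈ 137.28 μg/mL.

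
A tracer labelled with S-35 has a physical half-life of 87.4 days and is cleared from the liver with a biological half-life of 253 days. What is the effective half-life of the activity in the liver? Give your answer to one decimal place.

65.0 days

1/t_eff = 1/t_phys + 1/t_biol = 1/87.4 + 1/253 = 0.015394 per day.
t_eff = 87.4 × 253 / (87.4 + 253) ≈ 64.959 days.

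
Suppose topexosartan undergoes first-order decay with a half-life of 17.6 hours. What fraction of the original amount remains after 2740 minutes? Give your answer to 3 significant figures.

2740 minutes = 45.6667 hours.
n = 45.6667/17.6 ≈ 2.5947 half-lives.
Fraction remaining = (1/2)^2.5947 ≈ 0.16555.

0.166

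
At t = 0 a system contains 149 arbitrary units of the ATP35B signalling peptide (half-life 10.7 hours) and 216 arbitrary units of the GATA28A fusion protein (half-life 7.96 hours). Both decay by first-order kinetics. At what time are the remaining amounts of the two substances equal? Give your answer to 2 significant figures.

17 hours

Set 149·(1/2)^(t/10.7) = 216·(1/2)^(t/7.96).
Taking log₂: log₂(149/216) = t·(1/10.7 − 1/7.96).
log₂(0.68981) = -0.53572; 1/10.7 − 1/7.96 = -0.03217.
t = -0.53572 / -0.03217 ≈ 16.653 hours.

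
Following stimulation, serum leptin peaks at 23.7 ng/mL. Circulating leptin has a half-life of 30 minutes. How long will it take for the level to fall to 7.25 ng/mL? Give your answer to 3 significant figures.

51.3 minutes

Fraction remaining = 7.25/23.7 ≈ 0.30591.
n = log₂(23.7/7.25) = ln(3.269)/ln 2 ≈ 1.7088 half-lives.
t = n × t½ = 1.7088 × 30 ≈ 51.265 minutes.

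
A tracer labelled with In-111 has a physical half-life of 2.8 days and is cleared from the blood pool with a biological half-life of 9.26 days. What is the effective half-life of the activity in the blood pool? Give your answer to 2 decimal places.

1/t_eff = 1/t_phys + 1/t_biol = 1/2.8 + 1/9.26 = 0.46513 per day.
t_eff = 2.8 × 9.26 / (2.8 + 9.26) ≈ 2.1499 days.

2.15 days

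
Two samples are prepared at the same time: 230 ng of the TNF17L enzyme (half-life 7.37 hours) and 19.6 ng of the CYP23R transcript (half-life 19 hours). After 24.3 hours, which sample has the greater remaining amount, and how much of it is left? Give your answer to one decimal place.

TNF17L enzyme, 23.4 ng

TNF17L enzyme: 230 × (1/2)^3.2972 ≈ 23.398 ng.
CYP23R transcript: 19.6 × (1/2)^1.2789 ≈ 8.0771 ng.
TNF17L enzyme has more remaining, at ≈ 23.398 ng.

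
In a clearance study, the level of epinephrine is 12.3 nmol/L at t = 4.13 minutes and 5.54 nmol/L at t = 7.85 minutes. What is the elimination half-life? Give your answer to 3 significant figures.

3.23 minutes

Over Δt = 7.85 − 4.13 = 3.72 minutes, the level fell by a factor of 12.3/5.54 ≈ 2.2202.
n = log₂(2.2202) ≈ 1.1507 half-lives, so t½ = 3.72/1.1507 ≈ 3.2328 minutes.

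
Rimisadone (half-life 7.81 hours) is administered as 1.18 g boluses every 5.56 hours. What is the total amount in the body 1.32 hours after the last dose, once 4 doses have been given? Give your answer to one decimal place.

The 4 doses were given 18, 12.44, 6.88, 1.32 hours ago.
Total = 1.18·(1/2)^(18/7.81) + 1.18·(1/2)^(12.44/7.81) + 1.18·(1/2)^(6.88/7.81) + 1.18·(1/2)^(1.32/7.81)
      = 0.23883 + 0.39119 + 0.64076 + 1.0496 ≈ 2.3203 g.

2.3 g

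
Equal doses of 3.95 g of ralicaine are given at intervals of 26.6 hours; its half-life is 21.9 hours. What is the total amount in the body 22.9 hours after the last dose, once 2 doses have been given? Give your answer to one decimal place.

The 2 doses were given 49.5, 22.9 hours ago.
Total = 3.95·(1/2)^(49.5/21.9) + 3.95·(1/2)^(22.9/21.9)
      = 0.82449 + 1.9135 ≈ 2.738 g.

2.7 g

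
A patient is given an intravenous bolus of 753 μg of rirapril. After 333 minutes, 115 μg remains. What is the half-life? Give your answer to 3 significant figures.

123 minutes

A/A₀ = 115/753 ≈ 0.15272.
n = log₂(6.5478) ≈ 2.711 half-lives elapsed in 333 minutes.
t½ = 333/2.711 ≈ 122.83 minutes.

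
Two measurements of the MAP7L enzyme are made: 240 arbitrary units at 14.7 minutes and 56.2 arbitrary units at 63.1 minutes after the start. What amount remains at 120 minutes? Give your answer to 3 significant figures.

10.2 arbitrary units

Over Δt = 63.1 − 14.7 = 48.4 minutes, the level fell by a factor of 240/56.2 ≈ 4.2705.
n = log₂(4.2705) ≈ 2.0944 half-lives, so t½ = 48.4/2.0944 ≈ 23.109 minutes.
From t = 63.1 to t = 120: 56.2 × (1/2)^((120−63.1)/23.109) ≈ 10.199 arbitrary units.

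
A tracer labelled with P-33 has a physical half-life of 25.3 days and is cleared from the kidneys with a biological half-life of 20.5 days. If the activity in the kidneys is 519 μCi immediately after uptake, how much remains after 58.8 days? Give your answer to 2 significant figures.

14 μCi

1/t_eff = 1/t_phys + 1/t_biol = 1/25.3 + 1/20.5 = 0.088306 per day.
t_eff = 25.3 × 20.5 / (25.3 + 20.5) ≈ 11.324 days.
Remaining = 519 × (1/2)^(58.8/11.324) = 519 × (1/2)^5.1924 ≈ 14.194 μCi.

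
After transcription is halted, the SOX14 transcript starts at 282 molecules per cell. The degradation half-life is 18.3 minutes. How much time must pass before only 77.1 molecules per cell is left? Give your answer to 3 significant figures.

34.2 minutes

Fraction remaining = 77.1/282 ≈ 0.2734.
n = log₂(282/77.1) = ln(3.6576)/ln 2 ≈ 1.8709 half-lives.
t = n × t½ = 1.8709 × 18.3 ≈ 34.237 minutes.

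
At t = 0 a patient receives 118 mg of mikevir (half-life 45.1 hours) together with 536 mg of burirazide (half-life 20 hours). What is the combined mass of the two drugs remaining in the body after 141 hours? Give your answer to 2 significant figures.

mikevir: 118 × (1/2)^(141/45.1) = 118 × (1/2)^3.1264 ≈ 13.513 mg.
burirazide: 536 × (1/2)^(141/20) = 536 × (1/2)^7.05 ≈ 4.0449 mg.
Total = 13.513 + 4.0449 ≈ 17.558 mg.

18 mg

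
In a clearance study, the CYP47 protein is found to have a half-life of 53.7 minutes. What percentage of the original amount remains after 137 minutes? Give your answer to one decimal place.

17.1%

n = 137/53.7 ≈ 2.5512 half-lives.
Fraction remaining = (1/2)^2.5512 ≈ 0.17061, i.e. 17.061%.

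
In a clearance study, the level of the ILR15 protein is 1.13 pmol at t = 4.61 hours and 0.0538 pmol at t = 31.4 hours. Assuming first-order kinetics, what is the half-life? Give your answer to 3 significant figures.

6.10 hours

Over Δt = 31.4 − 4.61 = 26.79 hours, the level fell by a factor of 1.13/0.0538 ≈ 21.004.
n = log₂(21.004) ≈ 4.3926 half-lives, so t½ = 26.79/4.3926 ≈ 6.0989 hours.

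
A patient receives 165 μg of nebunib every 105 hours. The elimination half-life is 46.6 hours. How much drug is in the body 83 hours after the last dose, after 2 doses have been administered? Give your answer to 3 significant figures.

The 2 doses were given 188, 83 hours ago.
Total = 165·(1/2)^(188/46.6) + 165·(1/2)^(83/46.6)
      = 10.07 + 48.008 ≈ 58.078 μg.

58.1 μg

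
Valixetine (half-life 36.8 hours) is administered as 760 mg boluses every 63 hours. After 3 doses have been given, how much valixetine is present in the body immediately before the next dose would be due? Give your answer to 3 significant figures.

The 3 doses were given 189, 126, 63 hours ago.
Total = 760·(1/2)^(189/36.8) + 760·(1/2)^(126/36.8) + 760·(1/2)^(63/36.8)
      = 21.615 + 70.813 + 231.99 ≈ 324.42 mg.

324 mg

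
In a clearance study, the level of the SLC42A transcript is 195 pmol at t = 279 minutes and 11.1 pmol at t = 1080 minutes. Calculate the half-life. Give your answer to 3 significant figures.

194 minutes

Over Δt = 1080 − 279 = 801 minutes, the level fell by a factor of 195/11.1 ≈ 17.568.
n = log₂(17.568) ≈ 4.1348 half-lives, so t½ = 801/4.1348 ≈ 193.72 minutes.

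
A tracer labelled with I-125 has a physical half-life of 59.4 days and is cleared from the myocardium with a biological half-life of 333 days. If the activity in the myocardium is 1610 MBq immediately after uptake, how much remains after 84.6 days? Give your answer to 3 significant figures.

503 MBq

1/t_eff = 1/t_phys + 1/t_biol = 1/59.4 + 1/333 = 0.019838 per day.
t_eff = 59.4 × 333 / (59.4 + 333) ≈ 50.408 days.
Remaining = 1610 × (1/2)^(84.6/50.408) = 1610 × (1/2)^1.6783 ≈ 503.05 MBq.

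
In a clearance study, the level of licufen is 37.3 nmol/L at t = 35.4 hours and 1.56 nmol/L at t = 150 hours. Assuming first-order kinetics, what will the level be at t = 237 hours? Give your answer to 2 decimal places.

Over Δt = 150 − 35.4 = 114.6 hours, the level fell by a factor of 37.3/1.56 ≈ 23.91.
n = log₂(23.91) ≈ 4.5796 half-lives, so t½ = 114.6/4.5796 ≈ 25.024 hours.
From t = 150 to t = 237: 1.56 × (1/2)^((237−150)/25.024) ≈ 0.14014 nmol/L.

0.14 nmol/L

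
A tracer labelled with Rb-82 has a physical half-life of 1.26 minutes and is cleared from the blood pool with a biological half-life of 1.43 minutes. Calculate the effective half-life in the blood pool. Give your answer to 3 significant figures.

0.670 minutes

1/t_eff = 1/t_phys + 1/t_biol = 1/1.26 + 1/1.43 = 1.493 per minute.
t_eff = 1.26 × 1.43 / (1.26 + 1.43) ≈ 0.66981 minutes.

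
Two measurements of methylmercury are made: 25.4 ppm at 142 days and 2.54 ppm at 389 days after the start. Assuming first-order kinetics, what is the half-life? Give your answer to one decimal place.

Over Δt = 389 − 142 = 247 days, the level fell by a factor of 25.4/2.54 ≈ 10.
n = log₂(10) ≈ 3.3219 half-lives, so t½ = 247/3.3219 ≈ 74.354 days.

74.4 days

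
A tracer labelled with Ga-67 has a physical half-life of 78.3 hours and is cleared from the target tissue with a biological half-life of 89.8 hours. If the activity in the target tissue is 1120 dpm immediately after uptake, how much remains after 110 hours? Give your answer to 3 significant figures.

181 dpm

1/t_eff = 1/t_phys + 1/t_biol = 1/78.3 + 1/89.8 = 0.023907 per hour.
t_eff = 78.3 × 89.8 / (78.3 + 89.8) ≈ 41.828 hours.
Remaining = 1120 × (1/2)^(110/41.828) = 1120 × (1/2)^2.6298 ≈ 180.95 dpm.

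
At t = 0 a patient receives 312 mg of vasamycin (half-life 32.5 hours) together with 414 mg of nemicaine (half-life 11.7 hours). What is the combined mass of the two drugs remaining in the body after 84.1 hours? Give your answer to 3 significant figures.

54.7 mg

vasamycin: 312 × (1/2)^(84.1/32.5) = 312 × (1/2)^2.5877 ≈ 51.902 mg.
nemicaine: 414 × (1/2)^(84.1/11.7) = 414 × (1/2)^7.188 ≈ 2.8391 mg.
Total = 51.902 + 2.8391 ≈ 54.741 mg.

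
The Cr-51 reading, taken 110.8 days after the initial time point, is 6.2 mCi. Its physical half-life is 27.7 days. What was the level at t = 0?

99.2 mCi

Number of half-lives elapsed: n = 110.8/27.7 ≈ 4.
A₀ = A × 2^n = 6.2 × 2^4 = 6.2 × 16 ≈ 99.2 mCi.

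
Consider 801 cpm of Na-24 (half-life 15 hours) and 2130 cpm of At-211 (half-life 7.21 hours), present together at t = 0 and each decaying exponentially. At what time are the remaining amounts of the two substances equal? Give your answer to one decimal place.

Set 801·(1/2)^(t/15) = 2130·(1/2)^(t/7.21).
Taking log₂: log₂(801/2130) = t·(1/15 − 1/7.21).
log₂(0.37606) = -1.411; 1/15 − 1/7.21 = -0.07203.
t = -1.411 / -0.07203 ≈ 19.589 hours.

19.6 hours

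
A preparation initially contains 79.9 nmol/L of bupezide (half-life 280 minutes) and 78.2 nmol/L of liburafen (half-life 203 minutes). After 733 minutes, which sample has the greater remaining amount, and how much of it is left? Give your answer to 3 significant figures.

bupezide: 79.9 × (1/2)^2.6179 ≈ 13.016 nmol/L.
liburafen: 78.2 × (1/2)^3.6108 ≈ 6.4008 nmol/L.
Bupezide has more remaining, at ≈ 13.016 nmol/L.

bupezide, 13.0 nmol/L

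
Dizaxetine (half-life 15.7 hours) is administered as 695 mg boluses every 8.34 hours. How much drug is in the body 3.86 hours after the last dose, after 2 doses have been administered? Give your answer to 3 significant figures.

992 mg

The 2 doses were given 12.2, 3.86 hours ago.
Total = 695·(1/2)^(12.2/15.7) + 695·(1/2)^(3.86/15.7)
      = 405.57 + 586.1 ≈ 991.67 mg.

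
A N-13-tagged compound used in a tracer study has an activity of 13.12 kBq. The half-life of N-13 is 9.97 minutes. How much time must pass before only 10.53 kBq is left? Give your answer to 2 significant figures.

Fraction remaining = 10.53/13.12 ≈ 0.80259.
n = log₂(13.12/10.53) = ln(1.246)/ln 2 ≈ 0.31726 half-lives.
t = n × t½ = 0.31726 × 9.97 ≈ 3.1631 minutes.

3.2 minutes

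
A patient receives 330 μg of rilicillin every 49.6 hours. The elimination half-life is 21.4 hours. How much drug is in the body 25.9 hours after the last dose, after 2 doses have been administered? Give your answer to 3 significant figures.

The 2 doses were given 75.5, 25.9 hours ago.
Total = 330·(1/2)^(75.5/21.4) + 330·(1/2)^(25.9/21.4)
      = 28.607 + 142.62 ≈ 171.23 μg.

171 μg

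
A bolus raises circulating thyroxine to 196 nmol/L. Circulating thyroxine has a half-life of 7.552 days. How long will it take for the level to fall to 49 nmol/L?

15.104 days

49/196 = 1/4, so 2 half-lives have elapsed.
t = 2 × 7.552 = 15.104 days.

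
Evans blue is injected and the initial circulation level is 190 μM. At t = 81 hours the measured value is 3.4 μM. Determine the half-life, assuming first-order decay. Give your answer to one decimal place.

A/A₀ = 3.4/190 ≈ 0.017895.
n = log₂(55.882) ≈ 5.8043 half-lives elapsed in 81 hours.
t½ = 81/5.8043 ≈ 13.955 hours.

14.0 hours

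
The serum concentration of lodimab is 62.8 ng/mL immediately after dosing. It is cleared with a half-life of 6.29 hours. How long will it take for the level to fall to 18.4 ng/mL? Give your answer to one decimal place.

Fraction remaining = 18.4/62.8 ≈ 0.29299.
n = log₂(62.8/18.4) = ln(3.413)/ln 2 ≈ 1.7711 half-lives.
t = n × t½ = 1.7711 × 6.29 ≈ 11.14 hours.

11.1 hours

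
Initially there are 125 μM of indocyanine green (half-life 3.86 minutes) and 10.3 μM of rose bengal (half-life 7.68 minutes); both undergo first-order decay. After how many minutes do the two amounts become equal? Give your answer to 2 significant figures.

28 minutes

Set 125·(1/2)^(t/3.86) = 10.3·(1/2)^(t/7.68).
Taking log₂: log₂(125/10.3) = t·(1/3.86 − 1/7.68).
log₂(12.136) = 3.6012; 1/3.86 − 1/7.68 = 0.12886.
t = 3.6012 / 0.12886 ≈ 27.947 minutes.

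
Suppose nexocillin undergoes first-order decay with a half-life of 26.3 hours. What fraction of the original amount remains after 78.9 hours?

0.125

n = 78.9/26.3 ≈ 3 half-lives.
Fraction remaining = (1/2)^3 ≈ 0.125.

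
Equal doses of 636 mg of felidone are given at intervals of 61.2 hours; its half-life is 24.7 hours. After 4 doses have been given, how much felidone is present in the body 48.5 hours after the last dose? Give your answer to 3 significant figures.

The 4 doses were given 232.1, 170.9, 109.7, 48.5 hours ago.
Total = 636·(1/2)^(232.1/24.7) + 636·(1/2)^(170.9/24.7) + 636·(1/2)^(109.7/24.7) + 636·(1/2)^(48.5/24.7)
      = 0.94352 + 5.2556 + 29.275 + 163.07 ≈ 198.54 mg.

199 mg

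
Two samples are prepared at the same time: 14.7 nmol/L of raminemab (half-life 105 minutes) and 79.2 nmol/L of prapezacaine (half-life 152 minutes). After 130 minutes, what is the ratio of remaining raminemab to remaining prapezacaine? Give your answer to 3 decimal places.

raminemab: 14.7 × (1/2)^(130/105) = 14.7 × (1/2)^1.2381 ≈ 6.2318 nmol/L.
prapezacaine: 79.2 × (1/2)^(130/152) = 79.2 × (1/2)^0.85526 ≈ 43.779 nmol/L.
Ratio ≈ 6.2318 / 43.779 ≈ 0.14235.

0.142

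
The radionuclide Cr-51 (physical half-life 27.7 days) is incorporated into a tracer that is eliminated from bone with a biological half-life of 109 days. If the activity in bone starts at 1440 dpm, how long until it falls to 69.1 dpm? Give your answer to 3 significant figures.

96.8 days

1/t_eff = 1/t_phys + 1/t_biol = 1/27.7 + 1/109 = 0.045275 per day.
t_eff = 27.7 × 109 / (27.7 + 109) ≈ 22.087 days.
n = log₂(1440/69.1) ≈ 4.3812; t = 4.3812 × 22.087 ≈ 96.769 days.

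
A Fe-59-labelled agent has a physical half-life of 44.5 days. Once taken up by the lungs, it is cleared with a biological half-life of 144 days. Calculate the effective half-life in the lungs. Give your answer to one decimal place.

1/t_eff = 1/t_phys + 1/t_biol = 1/44.5 + 1/144 = 0.029416 per day.
t_eff = 44.5 × 144 / (44.5 + 144) ≈ 33.995 days.

34.0 days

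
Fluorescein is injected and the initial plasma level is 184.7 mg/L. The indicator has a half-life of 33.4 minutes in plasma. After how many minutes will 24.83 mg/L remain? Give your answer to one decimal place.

96.7 minutes

Fraction remaining = 24.83/184.7 ≈ 0.13443.
n = log₂(184.7/24.83) = ln(7.4386)/ln 2 ≈ 2.895 half-lives.
t = n × t½ = 2.895 × 33.4 ≈ 96.694 minutes.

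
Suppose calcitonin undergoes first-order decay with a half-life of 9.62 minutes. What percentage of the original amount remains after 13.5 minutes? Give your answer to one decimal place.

37.8%

n = 13.5/9.62 ≈ 1.4033 half-lives.
Fraction remaining = (1/2)^1.4033 ≈ 0.37806, i.e. 37.806%.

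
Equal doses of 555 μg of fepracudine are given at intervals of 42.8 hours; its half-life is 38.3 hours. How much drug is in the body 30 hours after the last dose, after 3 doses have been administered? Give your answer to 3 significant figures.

The 3 doses were given 115.6, 72.8, 30 hours ago.
Total = 555·(1/2)^(115.6/38.3) + 555·(1/2)^(72.8/38.3) + 555·(1/2)^(30/38.3)
      = 68.502 + 148.63 + 322.48 ≈ 539.61 μg.

540 μg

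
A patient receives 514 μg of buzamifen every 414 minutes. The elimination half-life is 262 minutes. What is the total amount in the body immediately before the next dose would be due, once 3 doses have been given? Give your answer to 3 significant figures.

249 μg

The 3 doses were given 1242, 828, 414 minutes ago.
Total = 514·(1/2)^(1242/262) + 514·(1/2)^(828/262) + 514·(1/2)^(414/262)
      = 19.228 + 57.493 + 171.91 ≈ 248.63 μg.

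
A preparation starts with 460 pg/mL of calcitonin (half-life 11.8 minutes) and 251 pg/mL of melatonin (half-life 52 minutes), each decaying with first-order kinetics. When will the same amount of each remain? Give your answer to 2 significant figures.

13 minutes

Set 460·(1/2)^(t/11.8) = 251·(1/2)^(t/52).
Taking log₂: log₂(460/251) = t·(1/11.8 − 1/52).
log₂(1.8327) = 0.87395; 1/11.8 − 1/52 = 0.065515.
t = 0.87395 / 0.065515 ≈ 13.34 minutes.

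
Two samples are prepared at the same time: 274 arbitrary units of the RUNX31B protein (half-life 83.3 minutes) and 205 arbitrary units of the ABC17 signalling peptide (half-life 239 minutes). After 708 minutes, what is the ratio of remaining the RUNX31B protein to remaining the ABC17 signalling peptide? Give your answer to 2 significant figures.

0.029

RUNX31B protein: 274 × (1/2)^(708/83.3) = 274 × (1/2)^8.4994 ≈ 0.75714 arbitrary units.
ABC17 signalling peptide: 205 × (1/2)^(708/239) = 205 × (1/2)^2.9623 ≈ 26.303 arbitrary units.
Ratio ≈ 0.75714 / 26.303 ≈ 0.028786.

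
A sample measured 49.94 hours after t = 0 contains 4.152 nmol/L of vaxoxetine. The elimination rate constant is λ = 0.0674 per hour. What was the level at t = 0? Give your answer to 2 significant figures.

120 nmol/L

t½ = ln 2 / λ = 0.69315 / 0.0674 ≈ 10.284 hours.
Number of half-lives elapsed: n = 49.94/10.284 ≈ 4.856.
A₀ = A × 2^n = 4.152 × 2^4.856 = 4.152 × 28.961 ≈ 120.25 nmol/L.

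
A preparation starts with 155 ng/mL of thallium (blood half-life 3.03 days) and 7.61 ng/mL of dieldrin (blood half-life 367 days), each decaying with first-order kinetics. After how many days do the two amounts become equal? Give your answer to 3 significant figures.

13.3 days

Set 155·(1/2)^(t/3.03) = 7.61·(1/2)^(t/367).
Taking log₂: log₂(155/7.61) = t·(1/3.03 − 1/367).
log₂(20.368) = 4.3482; 1/3.03 − 1/367 = 0.32731.
t = 4.3482 / 0.32731 ≈ 13.285 days.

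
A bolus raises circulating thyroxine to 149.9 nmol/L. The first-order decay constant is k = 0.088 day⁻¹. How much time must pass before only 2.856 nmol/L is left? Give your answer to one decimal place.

45.0 days

t½ = ln 2 / k = 0.69315 / 0.088 ≈ 7.8767 days.
Fraction remaining = 2.856/149.9 ≈ 0.019053.
n = log₂(149.9/2.856) = ln(52.486)/ln 2 ≈ 5.7139 half-lives.
t = n × t½ = 5.7139 × 7.8767 ≈ 45.006 days.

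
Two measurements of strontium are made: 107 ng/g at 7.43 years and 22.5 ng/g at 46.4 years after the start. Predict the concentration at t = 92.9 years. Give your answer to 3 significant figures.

3.50 ng/g

Over Δt = 46.4 − 7.43 = 38.97 years, the level fell by a factor of 107/22.5 ≈ 4.7556.
n = log₂(4.7556) ≈ 2.2496 half-lives, so t½ = 38.97/2.2496 ≈ 17.323 years.
From t = 46.4 to t = 92.9: 22.5 × (1/2)^((92.9−46.4)/17.323) ≈ 3.5005 ng/g.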